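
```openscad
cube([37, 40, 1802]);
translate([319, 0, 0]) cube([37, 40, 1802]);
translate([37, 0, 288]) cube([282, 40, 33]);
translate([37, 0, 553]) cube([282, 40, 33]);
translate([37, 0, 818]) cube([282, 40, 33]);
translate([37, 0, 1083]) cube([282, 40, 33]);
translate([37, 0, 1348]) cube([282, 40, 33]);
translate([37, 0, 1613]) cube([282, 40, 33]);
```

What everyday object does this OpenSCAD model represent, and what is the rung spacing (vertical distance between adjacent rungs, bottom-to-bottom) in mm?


A ladder. The rung spacing is 265 mm.

Two tall 37×40 posts with 6 short bars between them — a ladder. Adjacent rungs sit at z = 288 and z = 553, so the spacing is 553 − 288 = 265 mm.


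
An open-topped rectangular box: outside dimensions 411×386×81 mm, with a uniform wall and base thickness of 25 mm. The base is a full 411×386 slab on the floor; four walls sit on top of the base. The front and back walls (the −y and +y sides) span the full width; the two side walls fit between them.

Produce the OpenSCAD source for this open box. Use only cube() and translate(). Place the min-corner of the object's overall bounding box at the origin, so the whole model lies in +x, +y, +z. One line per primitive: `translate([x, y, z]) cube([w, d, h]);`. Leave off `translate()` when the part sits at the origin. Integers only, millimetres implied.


cube([411, 386, 25]);
translate([0, 0, 25]) cube([411, 25, 56]);
translate([0, 361, 25]) cube([411, 25, 56]);
translate([0, 25, 25]) cube([25, 336, 56]);
translate([386, 25, 25]) cube([25, 336, 56]);


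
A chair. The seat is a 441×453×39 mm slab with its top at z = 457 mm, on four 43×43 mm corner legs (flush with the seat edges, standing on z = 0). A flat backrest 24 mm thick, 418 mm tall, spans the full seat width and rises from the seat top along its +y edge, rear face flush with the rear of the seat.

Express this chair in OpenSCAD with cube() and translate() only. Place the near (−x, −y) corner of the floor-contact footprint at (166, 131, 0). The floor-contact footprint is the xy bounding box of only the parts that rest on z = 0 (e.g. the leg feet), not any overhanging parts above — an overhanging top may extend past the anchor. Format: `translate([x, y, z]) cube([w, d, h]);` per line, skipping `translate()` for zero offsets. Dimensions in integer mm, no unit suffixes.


translate([166, 131, 418]) cube([441, 453, 39]);
translate([166, 131, 0]) cube([43, 43, 418]);
translate([564, 131, 0]) cube([43, 43, 418]);
translate([166, 541, 0]) cube([43, 43, 418]);
translate([564, 541, 0]) cube([43, 43, 418]);
translate([166, 560, 457]) cube([441, 24, 418]);


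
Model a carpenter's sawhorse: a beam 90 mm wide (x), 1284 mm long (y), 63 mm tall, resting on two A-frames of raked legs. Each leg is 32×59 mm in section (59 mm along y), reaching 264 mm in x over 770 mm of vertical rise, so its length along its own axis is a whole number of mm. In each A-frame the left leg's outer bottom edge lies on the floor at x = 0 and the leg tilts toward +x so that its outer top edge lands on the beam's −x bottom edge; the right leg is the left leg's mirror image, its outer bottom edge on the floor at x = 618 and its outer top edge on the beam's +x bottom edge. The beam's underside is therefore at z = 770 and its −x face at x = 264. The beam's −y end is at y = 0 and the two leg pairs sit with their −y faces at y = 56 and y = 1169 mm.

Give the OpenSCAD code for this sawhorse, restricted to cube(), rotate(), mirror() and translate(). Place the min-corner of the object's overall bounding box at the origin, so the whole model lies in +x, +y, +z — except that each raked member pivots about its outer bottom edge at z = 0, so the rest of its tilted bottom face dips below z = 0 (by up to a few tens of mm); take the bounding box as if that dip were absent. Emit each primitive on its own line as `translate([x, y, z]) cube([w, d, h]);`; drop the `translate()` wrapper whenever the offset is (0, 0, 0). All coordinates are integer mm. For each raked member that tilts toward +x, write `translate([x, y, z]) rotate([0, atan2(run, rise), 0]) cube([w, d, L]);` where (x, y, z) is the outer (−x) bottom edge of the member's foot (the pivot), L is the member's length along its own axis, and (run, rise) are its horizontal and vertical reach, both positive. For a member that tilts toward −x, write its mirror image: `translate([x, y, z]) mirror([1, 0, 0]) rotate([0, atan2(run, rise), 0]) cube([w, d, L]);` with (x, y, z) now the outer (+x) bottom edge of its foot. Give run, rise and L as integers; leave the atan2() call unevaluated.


translate([264, 0, 770]) cube([90, 1284, 63]);
translate([0, 56, 0]) rotate([0, atan2(264, 770), 0]) cube([32, 59, 814]);
translate([618, 56, 0]) mirror([1, 0, 0]) rotate([0, atan2(264, 770), 0]) cube([32, 59, 814]);
translate([0, 1169, 0]) rotate([0, atan2(264, 770), 0]) cube([32, 59, 814]);
translate([618, 1169, 0]) mirror([1, 0, 0]) rotate([0, atan2(264, 770), 0]) cube([32, 59, 814]);


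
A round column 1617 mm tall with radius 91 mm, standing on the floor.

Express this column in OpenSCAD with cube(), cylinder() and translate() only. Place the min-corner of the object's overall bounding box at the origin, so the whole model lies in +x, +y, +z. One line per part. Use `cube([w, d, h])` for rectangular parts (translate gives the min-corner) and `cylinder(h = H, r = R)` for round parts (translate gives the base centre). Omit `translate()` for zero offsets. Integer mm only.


translate([91, 91, 0]) cylinder(h = 1617, r = 91);


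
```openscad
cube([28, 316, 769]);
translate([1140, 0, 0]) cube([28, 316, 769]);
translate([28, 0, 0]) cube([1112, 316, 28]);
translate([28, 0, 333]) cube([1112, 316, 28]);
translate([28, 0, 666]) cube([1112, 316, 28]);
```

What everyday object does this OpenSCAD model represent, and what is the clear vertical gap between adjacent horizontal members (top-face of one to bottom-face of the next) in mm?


A bookshelf. The clear shelf gap is 305 mm.

Two tall side panels with 3 horizontal boards between them — a bookshelf. The first two shelf undersides are at z = 0 and z = 333; with shelf thickness 28, the clear gap is 333 − 0 − 28 = 305 mm.


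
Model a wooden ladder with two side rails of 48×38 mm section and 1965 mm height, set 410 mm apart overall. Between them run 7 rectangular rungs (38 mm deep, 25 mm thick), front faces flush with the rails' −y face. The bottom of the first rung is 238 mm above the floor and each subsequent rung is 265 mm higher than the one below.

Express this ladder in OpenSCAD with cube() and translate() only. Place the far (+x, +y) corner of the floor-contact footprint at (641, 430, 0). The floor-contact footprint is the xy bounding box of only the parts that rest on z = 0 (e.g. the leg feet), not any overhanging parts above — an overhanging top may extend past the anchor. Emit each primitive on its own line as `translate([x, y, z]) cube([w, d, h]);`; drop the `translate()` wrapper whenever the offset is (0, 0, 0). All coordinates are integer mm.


translate([231, 392, 0]) cube([48, 38, 1965]);
translate([593, 392, 0]) cube([48, 38, 1965]);
translate([279, 392, 238]) cube([314, 38, 25]);
translate([279, 392, 503]) cube([314, 38, 25]);
translate([279, 392, 768]) cube([314, 38, 25]);
translate([279, 392, 1033]) cube([314, 38, 25]);
translate([279, 392, 1298]) cube([314, 38, 25]);
translate([279, 392, 1563]) cube([314, 38, 25]);
translate([279, 392, 1828]) cube([314, 38, 25]);


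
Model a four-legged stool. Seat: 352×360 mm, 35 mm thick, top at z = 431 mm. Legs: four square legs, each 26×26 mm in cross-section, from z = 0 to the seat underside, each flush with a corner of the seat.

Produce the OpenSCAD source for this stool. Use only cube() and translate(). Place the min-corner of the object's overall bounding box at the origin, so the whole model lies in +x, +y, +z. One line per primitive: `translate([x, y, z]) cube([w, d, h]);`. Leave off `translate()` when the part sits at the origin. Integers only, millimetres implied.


translate([0, 0, 396]) cube([352, 360, 35]);
cube([26, 26, 396]);
translate([326, 0, 0]) cube([26, 26, 396]);
translate([0, 334, 0]) cube([26, 26, 396]);
translate([326, 334, 0]) cube([26, 26, 396]);


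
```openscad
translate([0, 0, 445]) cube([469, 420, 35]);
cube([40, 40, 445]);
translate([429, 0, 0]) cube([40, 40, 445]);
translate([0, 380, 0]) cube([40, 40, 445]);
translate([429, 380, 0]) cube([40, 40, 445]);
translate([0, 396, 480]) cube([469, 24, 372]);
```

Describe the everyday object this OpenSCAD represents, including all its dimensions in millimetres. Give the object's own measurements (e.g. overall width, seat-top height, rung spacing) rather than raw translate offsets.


A chair. The seat is a 469×420×35 mm slab with its top at z = 480 mm, on four 40×40 mm corner legs (flush with the seat edges, standing on z = 0). A flat backrest 24 mm thick, 372 mm tall, spans the full seat width and rises from the seat top along its +y edge, rear face flush with the rear of the seat.


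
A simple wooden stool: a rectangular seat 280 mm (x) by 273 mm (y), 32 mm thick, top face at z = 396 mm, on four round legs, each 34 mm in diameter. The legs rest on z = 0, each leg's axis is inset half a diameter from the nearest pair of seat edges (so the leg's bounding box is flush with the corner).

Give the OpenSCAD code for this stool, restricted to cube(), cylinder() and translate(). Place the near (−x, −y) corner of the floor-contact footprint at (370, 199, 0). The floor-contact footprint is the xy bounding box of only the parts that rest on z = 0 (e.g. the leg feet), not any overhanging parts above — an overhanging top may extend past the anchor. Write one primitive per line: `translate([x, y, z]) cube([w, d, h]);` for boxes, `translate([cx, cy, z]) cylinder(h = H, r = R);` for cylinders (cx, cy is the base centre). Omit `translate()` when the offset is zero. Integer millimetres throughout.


translate([370, 199, 364]) cube([280, 273, 32]);
translate([387, 216, 0]) cylinder(h = 364, r = 17);
translate([633, 216, 0]) cylinder(h = 364, r = 17);
translate([387, 455, 0]) cylinder(h = 364, r = 17);
translate([633, 455, 0]) cylinder(h = 364, r = 17);


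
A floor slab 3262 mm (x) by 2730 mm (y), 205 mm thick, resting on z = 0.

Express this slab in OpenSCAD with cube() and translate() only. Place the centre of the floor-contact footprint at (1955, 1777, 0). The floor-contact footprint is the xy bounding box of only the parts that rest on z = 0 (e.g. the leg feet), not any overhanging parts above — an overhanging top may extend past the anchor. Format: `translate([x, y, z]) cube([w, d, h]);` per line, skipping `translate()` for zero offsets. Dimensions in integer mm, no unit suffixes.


translate([324, 412, 0]) cube([3262, 2730, 205]);


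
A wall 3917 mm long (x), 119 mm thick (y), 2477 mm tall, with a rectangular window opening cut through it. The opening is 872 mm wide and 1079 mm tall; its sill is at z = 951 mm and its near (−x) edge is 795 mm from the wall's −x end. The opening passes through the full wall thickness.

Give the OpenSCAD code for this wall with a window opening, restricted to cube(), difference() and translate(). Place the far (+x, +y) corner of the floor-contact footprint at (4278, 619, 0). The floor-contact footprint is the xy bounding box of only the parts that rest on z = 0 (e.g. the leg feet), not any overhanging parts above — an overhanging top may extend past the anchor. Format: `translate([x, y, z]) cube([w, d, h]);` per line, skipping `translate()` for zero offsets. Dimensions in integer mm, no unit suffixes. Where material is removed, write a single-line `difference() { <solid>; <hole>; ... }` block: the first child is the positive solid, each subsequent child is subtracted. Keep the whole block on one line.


difference() { translate([361, 500, 0]) cube([3917, 119, 2477]); translate([1156, 500, 951]) cube([872, 119, 1079]); }


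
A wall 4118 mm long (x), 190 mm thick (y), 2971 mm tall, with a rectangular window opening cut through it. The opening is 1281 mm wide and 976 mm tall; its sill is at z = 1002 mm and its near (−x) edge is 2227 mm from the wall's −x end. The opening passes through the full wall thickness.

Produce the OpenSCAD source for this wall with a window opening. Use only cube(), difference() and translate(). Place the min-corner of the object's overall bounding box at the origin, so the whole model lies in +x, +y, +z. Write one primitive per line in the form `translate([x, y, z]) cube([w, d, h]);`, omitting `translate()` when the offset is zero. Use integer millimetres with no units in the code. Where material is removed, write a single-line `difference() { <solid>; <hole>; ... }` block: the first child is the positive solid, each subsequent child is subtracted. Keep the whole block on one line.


difference() { cube([4118, 190, 2971]); translate([2227, 0, 1002]) cube([1281, 190, 976]); }


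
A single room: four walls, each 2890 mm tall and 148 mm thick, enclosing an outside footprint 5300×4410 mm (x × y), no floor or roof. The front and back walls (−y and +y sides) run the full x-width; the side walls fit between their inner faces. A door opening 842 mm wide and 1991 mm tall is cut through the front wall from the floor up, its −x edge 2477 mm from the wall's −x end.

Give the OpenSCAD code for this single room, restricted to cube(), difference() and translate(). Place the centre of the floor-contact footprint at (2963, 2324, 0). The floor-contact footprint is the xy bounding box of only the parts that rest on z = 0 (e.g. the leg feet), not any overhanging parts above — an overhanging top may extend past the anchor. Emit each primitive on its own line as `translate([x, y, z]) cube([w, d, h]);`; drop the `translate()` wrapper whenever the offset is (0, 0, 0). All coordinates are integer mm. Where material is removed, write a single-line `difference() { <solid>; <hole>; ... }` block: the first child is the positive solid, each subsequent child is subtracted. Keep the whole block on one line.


difference() { translate([313, 119, 0]) cube([5300, 148, 2890]); translate([2790, 119, 0]) cube([842, 148, 1991]); }
translate([313, 4381, 0]) cube([5300, 148, 2890]);
translate([313, 267, 0]) cube([148, 4114, 2890]);
translate([5465, 267, 0]) cube([148, 4114, 2890]);


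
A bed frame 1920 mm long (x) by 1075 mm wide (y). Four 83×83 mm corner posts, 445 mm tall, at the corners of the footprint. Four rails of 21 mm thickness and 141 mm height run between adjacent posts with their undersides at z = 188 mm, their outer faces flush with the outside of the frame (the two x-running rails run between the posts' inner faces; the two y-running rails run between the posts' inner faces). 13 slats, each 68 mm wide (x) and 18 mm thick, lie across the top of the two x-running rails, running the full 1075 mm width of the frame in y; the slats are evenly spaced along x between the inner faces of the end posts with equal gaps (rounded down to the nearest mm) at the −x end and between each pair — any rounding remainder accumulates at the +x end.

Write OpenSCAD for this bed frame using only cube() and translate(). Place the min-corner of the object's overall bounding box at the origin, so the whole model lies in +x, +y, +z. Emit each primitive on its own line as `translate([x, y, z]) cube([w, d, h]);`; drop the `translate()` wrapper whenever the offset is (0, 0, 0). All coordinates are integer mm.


cube([83, 83, 445]);
translate([0, 992, 0]) cube([83, 83, 445]);
translate([1837, 0, 0]) cube([83, 83, 445]);
translate([1837, 992, 0]) cube([83, 83, 445]);
translate([83, 0, 188]) cube([1754, 21, 141]);
translate([83, 1054, 188]) cube([1754, 21, 141]);
translate([0, 83, 188]) cube([21, 909, 141]);
translate([1899, 83, 188]) cube([21, 909, 141]);
translate([145, 0, 329]) cube([68, 1075, 18]);
translate([275, 0, 329]) cube([68, 1075, 18]);
translate([405, 0, 329]) cube([68, 1075, 18]);
translate([535, 0, 329]) cube([68, 1075, 18]);
translate([665, 0, 329]) cube([68, 1075, 18]);
translate([795, 0, 329]) cube([68, 1075, 18]);
translate([925, 0, 329]) cube([68, 1075, 18]);
translate([1055, 0, 329]) cube([68, 1075, 18]);
translate([1185, 0, 329]) cube([68, 1075, 18]);
translate([1315, 0, 329]) cube([68, 1075, 18]);
translate([1445, 0, 329]) cube([68, 1075, 18]);
translate([1575, 0, 329]) cube([68, 1075, 18]);
translate([1705, 0, 329]) cube([68, 1075, 18]);


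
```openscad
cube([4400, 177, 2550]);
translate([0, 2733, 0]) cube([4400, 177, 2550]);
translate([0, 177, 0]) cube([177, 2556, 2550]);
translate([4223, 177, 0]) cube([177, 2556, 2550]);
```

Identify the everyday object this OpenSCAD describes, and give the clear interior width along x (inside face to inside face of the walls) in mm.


A house (or room) frame. The interior width is 4046 mm.

Four 2550 mm walls enclosing a rectangle with no floor or roof — a room or house frame. Outside width is 4400 mm and wall thickness is 177 mm, so the interior width is 4400 − 2 × 177 = 4046 mm.


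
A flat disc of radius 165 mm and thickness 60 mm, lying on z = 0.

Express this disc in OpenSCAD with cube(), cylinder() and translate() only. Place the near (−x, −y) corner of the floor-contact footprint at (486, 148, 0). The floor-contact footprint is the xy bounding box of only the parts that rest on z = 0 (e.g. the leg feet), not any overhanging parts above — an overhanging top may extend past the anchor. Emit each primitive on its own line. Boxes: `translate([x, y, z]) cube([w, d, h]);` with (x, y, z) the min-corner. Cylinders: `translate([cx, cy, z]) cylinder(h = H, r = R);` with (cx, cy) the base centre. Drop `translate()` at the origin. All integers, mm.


translate([651, 313, 0]) cylinder(h = 60, r = 165);


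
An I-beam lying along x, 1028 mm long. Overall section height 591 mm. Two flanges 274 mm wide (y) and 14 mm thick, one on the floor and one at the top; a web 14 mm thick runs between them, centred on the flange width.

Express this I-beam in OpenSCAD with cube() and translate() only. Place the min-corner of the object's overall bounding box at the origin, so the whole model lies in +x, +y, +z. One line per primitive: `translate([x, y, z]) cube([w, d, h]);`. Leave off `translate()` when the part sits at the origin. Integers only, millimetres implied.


cube([1028, 274, 14]);
translate([0, 130, 14]) cube([1028, 14, 563]);
translate([0, 0, 577]) cube([1028, 274, 14]);


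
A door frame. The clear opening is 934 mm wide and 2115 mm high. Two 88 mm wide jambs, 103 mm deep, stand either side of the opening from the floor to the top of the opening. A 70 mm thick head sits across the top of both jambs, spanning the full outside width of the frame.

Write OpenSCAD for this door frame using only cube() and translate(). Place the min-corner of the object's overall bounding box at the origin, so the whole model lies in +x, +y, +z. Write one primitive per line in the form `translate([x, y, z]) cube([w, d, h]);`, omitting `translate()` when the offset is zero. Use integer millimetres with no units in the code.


cube([88, 103, 2115]);
translate([1022, 0, 0]) cube([88, 103, 2115]);
translate([0, 0, 2115]) cube([1110, 103, 70]);


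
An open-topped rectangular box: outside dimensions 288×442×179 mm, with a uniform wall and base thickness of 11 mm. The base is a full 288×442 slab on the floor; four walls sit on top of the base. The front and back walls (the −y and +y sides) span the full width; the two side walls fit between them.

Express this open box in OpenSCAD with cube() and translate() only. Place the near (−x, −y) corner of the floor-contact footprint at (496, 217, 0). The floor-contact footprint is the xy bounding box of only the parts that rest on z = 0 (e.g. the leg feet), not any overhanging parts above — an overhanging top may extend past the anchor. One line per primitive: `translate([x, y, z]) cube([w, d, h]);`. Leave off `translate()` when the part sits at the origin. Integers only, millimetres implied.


translate([496, 217, 0]) cube([288, 442, 11]);
translate([496, 217, 11]) cube([288, 11, 168]);
translate([496, 648, 11]) cube([288, 11, 168]);
translate([496, 228, 11]) cube([11, 420, 168]);
translate([773, 228, 11]) cube([11, 420, 168]);


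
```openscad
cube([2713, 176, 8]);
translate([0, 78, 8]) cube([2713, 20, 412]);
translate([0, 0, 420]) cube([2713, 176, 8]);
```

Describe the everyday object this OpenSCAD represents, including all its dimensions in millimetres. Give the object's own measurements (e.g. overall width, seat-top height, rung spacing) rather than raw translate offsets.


An I-beam lying along x, 2713 mm long. Overall section height 428 mm. Two flanges 176 mm wide (y) and 8 mm thick, one on the floor and one at the top; a web 20 mm thick runs between them, centred on the flange width.


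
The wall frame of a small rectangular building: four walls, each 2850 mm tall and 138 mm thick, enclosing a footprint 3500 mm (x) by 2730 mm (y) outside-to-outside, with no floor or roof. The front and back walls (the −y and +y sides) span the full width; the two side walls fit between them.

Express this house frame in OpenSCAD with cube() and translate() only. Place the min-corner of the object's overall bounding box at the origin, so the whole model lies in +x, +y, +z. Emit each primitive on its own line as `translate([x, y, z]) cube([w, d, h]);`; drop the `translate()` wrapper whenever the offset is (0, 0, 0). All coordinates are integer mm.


cube([3500, 138, 2850]);
translate([0, 2592, 0]) cube([3500, 138, 2850]);
translate([0, 138, 0]) cube([138, 2454, 2850]);
translate([3362, 138, 0]) cube([138, 2454, 2850]);


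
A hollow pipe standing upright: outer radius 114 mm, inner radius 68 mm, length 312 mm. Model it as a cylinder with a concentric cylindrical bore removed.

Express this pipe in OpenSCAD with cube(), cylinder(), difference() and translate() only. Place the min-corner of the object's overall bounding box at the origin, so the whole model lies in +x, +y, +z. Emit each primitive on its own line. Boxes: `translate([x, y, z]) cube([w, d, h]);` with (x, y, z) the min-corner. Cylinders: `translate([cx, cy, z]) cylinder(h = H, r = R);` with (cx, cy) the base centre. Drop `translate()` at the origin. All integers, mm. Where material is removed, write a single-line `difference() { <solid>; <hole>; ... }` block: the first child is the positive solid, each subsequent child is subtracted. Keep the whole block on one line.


difference() { translate([114, 114, 0]) cylinder(h = 312, r = 114); translate([114, 114, 0]) cylinder(h = 312, r = 68); }


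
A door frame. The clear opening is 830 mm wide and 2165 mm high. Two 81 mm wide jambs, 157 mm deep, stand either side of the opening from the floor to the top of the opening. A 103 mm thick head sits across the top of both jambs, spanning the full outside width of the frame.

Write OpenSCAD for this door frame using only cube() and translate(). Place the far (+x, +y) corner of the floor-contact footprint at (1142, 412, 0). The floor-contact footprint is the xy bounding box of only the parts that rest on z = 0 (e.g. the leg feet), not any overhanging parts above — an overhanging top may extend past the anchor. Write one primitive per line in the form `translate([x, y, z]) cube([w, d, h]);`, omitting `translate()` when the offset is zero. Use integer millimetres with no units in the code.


translate([150, 255, 0]) cube([81, 157, 2165]);
translate([1061, 255, 0]) cube([81, 157, 2165]);
translate([150, 255, 2165]) cube([992, 157, 103]);


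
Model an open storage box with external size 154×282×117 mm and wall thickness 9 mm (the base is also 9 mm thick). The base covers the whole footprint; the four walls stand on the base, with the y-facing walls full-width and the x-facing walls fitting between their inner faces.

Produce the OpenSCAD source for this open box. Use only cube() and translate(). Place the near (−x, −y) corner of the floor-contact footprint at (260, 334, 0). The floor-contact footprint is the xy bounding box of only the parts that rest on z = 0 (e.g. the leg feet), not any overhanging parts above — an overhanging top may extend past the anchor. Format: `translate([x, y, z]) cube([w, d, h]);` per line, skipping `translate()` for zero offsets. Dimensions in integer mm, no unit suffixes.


translate([260, 334, 0]) cube([154, 282, 9]);
translate([260, 334, 9]) cube([154, 9, 108]);
translate([260, 607, 9]) cube([154, 9, 108]);
translate([260, 343, 9]) cube([9, 264, 108]);
translate([405, 343, 9]) cube([9, 264, 108]);


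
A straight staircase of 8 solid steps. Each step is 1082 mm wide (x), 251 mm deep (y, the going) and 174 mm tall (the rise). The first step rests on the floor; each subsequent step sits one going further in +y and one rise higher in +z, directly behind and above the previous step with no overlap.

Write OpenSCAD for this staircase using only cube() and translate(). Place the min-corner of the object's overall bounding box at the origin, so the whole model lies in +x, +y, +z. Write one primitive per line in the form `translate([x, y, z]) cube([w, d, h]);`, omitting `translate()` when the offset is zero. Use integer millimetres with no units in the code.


cube([1082, 251, 174]);
translate([0, 251, 174]) cube([1082, 251, 174]);
translate([0, 502, 348]) cube([1082, 251, 174]);
translate([0, 753, 522]) cube([1082, 251, 174]);
translate([0, 1004, 696]) cube([1082, 251, 174]);
translate([0, 1255, 870]) cube([1082, 251, 174]);
translate([0, 1506, 1044]) cube([1082, 251, 174]);
translate([0, 1757, 1218]) cube([1082, 251, 174]);


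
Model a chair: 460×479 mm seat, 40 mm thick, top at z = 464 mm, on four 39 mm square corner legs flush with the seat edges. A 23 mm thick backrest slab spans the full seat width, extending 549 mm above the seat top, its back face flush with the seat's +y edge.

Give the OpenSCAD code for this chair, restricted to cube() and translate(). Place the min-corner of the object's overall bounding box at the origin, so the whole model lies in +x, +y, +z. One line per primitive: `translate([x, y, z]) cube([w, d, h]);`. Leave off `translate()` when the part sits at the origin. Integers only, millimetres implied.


translate([0, 0, 424]) cube([460, 479, 40]);
cube([39, 39, 424]);
translate([421, 0, 0]) cube([39, 39, 424]);
translate([0, 440, 0]) cube([39, 39, 424]);
translate([421, 440, 0]) cube([39, 39, 424]);
translate([0, 456, 464]) cube([460, 23, 549]);


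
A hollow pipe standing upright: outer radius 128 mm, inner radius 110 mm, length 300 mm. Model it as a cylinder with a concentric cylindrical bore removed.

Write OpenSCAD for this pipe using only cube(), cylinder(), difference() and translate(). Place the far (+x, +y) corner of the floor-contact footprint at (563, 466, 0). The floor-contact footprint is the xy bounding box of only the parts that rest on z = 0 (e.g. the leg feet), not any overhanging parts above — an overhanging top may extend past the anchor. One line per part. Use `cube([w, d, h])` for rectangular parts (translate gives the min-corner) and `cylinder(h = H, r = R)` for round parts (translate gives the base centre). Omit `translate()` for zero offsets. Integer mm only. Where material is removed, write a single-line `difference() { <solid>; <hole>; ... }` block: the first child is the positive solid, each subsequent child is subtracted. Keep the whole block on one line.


difference() { translate([435, 338, 0]) cylinder(h = 300, r = 128); translate([435, 338, 0]) cylinder(h = 300, r = 110); }


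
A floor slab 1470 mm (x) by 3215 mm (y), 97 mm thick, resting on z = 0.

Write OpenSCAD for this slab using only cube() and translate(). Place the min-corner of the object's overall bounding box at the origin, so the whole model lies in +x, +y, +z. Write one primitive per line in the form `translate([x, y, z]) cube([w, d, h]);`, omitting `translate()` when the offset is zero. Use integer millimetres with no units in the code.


cube([1470, 3215, 97]);


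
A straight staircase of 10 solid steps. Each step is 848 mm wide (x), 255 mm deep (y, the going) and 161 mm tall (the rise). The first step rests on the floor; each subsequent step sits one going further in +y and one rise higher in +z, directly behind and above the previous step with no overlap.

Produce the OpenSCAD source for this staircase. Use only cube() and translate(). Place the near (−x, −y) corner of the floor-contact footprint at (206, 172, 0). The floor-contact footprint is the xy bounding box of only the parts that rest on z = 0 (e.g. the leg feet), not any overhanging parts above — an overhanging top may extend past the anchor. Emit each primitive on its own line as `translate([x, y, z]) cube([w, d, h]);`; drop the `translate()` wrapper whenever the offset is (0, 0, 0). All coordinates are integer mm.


translate([206, 172, 0]) cube([848, 255, 161]);
translate([206, 427, 161]) cube([848, 255, 161]);
translate([206, 682, 322]) cube([848, 255, 161]);
translate([206, 937, 483]) cube([848, 255, 161]);
translate([206, 1192, 644]) cube([848, 255, 161]);
translate([206, 1447, 805]) cube([848, 255, 161]);
translate([206, 1702, 966]) cube([848, 255, 161]);
translate([206, 1957, 1127]) cube([848, 255, 161]);
translate([206, 2212, 1288]) cube([848, 255, 161]);
translate([206, 2467, 1449]) cube([848, 255, 161]);


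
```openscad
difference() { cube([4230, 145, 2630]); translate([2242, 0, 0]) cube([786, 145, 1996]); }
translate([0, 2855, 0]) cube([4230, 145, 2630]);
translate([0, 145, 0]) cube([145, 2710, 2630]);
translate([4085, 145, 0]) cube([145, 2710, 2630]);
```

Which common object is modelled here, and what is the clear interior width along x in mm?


A single room. The interior width is 3940 mm.

Four walls enclosing a rectangle with a door in the front wall — a room. Outside width 4230 minus two 145 mm walls gives 3940 mm.


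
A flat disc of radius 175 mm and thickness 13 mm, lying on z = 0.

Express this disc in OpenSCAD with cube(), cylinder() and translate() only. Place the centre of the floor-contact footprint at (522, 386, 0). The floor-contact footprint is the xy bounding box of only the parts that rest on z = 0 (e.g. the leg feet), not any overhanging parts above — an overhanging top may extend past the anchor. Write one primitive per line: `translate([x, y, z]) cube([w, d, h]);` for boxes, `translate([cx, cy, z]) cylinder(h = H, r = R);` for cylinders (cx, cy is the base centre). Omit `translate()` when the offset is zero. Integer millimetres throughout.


translate([522, 386, 0]) cylinder(h = 13, r = 175);


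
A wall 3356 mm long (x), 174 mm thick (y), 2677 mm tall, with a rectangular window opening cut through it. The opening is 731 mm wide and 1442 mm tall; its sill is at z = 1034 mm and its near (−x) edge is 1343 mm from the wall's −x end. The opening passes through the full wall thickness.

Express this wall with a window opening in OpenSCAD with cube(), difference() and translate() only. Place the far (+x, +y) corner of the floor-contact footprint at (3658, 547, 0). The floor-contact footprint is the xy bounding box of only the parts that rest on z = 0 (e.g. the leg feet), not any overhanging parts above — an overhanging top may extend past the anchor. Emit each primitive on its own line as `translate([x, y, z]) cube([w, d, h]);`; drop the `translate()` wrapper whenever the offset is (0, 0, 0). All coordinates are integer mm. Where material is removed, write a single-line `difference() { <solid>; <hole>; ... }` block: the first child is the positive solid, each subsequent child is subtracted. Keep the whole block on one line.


difference() { translate([302, 373, 0]) cube([3356, 174, 2677]); translate([1645, 373, 1034]) cube([731, 174, 1442]); }


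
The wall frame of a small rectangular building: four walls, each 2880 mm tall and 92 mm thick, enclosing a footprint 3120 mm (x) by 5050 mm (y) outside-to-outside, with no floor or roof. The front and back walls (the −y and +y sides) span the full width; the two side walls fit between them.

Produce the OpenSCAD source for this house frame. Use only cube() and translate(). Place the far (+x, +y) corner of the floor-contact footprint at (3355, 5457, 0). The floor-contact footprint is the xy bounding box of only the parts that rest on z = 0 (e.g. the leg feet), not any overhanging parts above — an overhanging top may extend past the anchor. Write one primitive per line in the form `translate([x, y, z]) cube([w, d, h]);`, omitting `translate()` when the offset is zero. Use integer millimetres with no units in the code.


translate([235, 407, 0]) cube([3120, 92, 2880]);
translate([235, 5365, 0]) cube([3120, 92, 2880]);
translate([235, 499, 0]) cube([92, 4866, 2880]);
translate([3263, 499, 0]) cube([92, 4866, 2880]);


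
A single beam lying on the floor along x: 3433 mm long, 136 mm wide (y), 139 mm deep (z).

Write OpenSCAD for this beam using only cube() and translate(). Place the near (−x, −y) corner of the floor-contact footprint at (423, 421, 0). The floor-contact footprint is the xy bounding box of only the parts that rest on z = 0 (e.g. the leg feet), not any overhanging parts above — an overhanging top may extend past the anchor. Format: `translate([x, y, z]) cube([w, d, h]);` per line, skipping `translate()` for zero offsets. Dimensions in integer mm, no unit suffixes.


translate([423, 421, 0]) cube([3433, 136, 139]);


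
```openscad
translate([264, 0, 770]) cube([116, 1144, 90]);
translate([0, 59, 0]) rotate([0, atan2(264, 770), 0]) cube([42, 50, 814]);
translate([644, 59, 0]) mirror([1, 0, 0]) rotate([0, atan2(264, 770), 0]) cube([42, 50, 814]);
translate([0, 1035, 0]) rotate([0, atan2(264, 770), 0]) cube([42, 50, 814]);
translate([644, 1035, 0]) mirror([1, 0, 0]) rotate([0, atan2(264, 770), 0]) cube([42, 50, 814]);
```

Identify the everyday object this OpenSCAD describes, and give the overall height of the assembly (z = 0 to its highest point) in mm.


A sawhorse. The overall height is 860 mm.

A beam across two mirrored pairs of raked legs — a sawhorse. The beam's underside is at z = 770 (matching the legs' vertical rise in atan2(264, 770)) and the beam is 90 mm tall, so its top is at 770 + 90 = 860 mm. The raked legs top out at the beam's underside, so that is the highest point.


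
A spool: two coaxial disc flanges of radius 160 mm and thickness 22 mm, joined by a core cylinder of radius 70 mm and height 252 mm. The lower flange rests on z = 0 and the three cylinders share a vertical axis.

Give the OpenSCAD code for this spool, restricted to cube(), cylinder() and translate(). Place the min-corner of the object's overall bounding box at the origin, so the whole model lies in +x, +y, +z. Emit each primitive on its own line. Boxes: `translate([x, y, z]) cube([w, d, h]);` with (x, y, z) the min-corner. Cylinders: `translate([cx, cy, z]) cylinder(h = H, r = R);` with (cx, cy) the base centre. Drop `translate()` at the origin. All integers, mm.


translate([160, 160, 0]) cylinder(h = 22, r = 160);
translate([160, 160, 22]) cylinder(h = 252, r = 70);
translate([160, 160, 274]) cylinder(h = 22, r = 160);


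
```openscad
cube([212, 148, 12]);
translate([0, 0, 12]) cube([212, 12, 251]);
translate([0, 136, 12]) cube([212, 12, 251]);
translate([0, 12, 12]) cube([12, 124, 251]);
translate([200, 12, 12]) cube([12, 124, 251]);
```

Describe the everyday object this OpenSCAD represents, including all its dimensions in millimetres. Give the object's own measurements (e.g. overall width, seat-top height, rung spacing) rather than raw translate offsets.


An open-topped rectangular box: outside dimensions 212×148×263 mm, with a uniform wall and base thickness of 12 mm. The base is a full 212×148 slab on the floor; four walls sit on top of the base. The front and back walls (the −y and +y sides) span the full width; the two side walls fit between them.


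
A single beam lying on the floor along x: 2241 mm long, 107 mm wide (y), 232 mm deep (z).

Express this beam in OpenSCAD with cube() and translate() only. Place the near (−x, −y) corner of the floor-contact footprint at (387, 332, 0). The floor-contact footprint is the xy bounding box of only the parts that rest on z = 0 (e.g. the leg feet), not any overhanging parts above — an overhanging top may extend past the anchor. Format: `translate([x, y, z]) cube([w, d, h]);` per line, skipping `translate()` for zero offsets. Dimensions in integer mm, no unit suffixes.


translate([387, 332, 0]) cube([2241, 107, 232]);


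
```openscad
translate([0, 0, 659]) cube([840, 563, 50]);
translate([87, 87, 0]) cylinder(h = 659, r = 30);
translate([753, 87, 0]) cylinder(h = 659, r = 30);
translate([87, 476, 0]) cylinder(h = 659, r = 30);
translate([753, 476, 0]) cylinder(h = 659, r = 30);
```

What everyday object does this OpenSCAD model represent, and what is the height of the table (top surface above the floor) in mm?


A table. The table height is 709 mm.

A 840×563×50 slab sits at z = 659 on four Ø60 mm round legs — a table. The top surface is at 659 + 50 = 709 mm.


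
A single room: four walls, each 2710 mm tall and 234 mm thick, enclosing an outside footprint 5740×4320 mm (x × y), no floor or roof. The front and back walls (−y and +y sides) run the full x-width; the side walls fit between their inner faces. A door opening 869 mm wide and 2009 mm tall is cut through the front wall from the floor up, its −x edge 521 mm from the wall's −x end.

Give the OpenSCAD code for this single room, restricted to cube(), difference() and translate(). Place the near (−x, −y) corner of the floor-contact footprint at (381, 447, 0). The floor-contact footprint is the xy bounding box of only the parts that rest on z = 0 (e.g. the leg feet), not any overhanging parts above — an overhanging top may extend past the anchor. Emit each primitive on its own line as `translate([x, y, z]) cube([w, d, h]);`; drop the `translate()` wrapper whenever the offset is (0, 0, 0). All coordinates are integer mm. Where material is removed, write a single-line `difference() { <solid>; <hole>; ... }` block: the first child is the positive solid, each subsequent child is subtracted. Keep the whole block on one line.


difference() { translate([381, 447, 0]) cube([5740, 234, 2710]); translate([902, 447, 0]) cube([869, 234, 2009]); }
translate([381, 4533, 0]) cube([5740, 234, 2710]);
translate([381, 681, 0]) cube([234, 3852, 2710]);
translate([5887, 681, 0]) cube([234, 3852, 2710]);


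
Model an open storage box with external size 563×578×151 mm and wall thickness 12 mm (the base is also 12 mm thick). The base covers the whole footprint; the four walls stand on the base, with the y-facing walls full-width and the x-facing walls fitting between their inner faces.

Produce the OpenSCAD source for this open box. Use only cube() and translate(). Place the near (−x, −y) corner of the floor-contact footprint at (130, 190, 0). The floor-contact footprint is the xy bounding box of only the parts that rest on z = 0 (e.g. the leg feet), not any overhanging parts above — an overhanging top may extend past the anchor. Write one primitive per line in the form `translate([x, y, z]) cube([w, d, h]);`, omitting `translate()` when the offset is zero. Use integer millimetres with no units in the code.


translate([130, 190, 0]) cube([563, 578, 12]);
translate([130, 190, 12]) cube([563, 12, 139]);
translate([130, 756, 12]) cube([563, 12, 139]);
translate([130, 202, 12]) cube([12, 554, 139]);
translate([681, 202, 12]) cube([12, 554, 139]);


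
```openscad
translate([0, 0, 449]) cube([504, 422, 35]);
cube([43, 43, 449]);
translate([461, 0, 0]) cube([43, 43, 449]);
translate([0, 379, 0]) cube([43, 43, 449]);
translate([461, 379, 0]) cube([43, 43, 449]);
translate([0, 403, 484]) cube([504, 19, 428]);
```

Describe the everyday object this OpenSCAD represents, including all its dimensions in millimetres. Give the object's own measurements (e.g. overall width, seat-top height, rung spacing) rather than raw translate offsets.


A chair. The seat is a 504×422×35 mm slab with its top at z = 484 mm, on four 43×43 mm corner legs (flush with the seat edges, standing on z = 0). A flat backrest 19 mm thick, 428 mm tall, spans the full seat width and rises from the seat top along its +y edge, rear face flush with the rear of the seat.
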